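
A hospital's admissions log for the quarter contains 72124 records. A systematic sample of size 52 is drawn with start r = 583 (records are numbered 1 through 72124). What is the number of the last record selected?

k = 72124/52 = 1387
52nd selection = r + (52−1)·k = 583 + 51×1387 = 583 + 70737 = 71320

71320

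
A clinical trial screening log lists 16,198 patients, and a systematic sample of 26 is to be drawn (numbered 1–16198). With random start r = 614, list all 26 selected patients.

k = N/n = 16198/26 = 623
patient 1: 614
patient 2: 614 + 623 = 1237
patient 3: 1237 + 623 = 1860
patient 4: 1860 + 623 = 2483
patient 5: 2483 + 623 = 3106
patient 6: 3106 + 623 = 3729
patient 7: 3729 + 623 = 4352
patient 8: 4352 + 623 = 4975
patient 9: 4975 + 623 = 5598
patient 10: 5598 + 623 = 6221
patient 11: 6221 + 623 = 6844
patient 12: 6844 + 623 = 7467
patient 13: 7467 + 623 = 8090
patient 14: 8090 + 623 = 8713
patient 15: 8713 + 623 = 9336
patient 16: 9336 + 623 = 9959
patient 17: 9959 + 623 = 10582
patient 18: 10582 + 623 = 11205
patient 19: 11205 + 623 = 11828
patient 20: 11828 + 623 = 12451
patient 21: 12451 + 623 = 13074
patient 22: 13074 + 623 = 13697
patient 23: 13697 + 623 = 14320
patient 24: 14320 + 623 = 14943
patient 25: 14943 + 623 = 15566
patient 26: 15566 + 623 = 16189

614, 1237, 1860, 2483, 3106, 3729, 4352, 4975, 5598, 6221, 6844, 7467, 8090, 8713, 9336, 9959, 10582, 11205, 11828, 12451, 13074, 13697, 14320, 14943, 15566, 16189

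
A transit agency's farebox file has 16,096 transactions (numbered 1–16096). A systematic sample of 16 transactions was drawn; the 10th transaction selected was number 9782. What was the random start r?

728

k = 16096/16 = 1006
r = 9782 − (10−1)×1006 = 9782 − 9054 = 728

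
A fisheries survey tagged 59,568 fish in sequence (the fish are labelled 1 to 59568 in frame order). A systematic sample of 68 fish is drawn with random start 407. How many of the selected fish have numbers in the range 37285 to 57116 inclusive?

k = 59568/68 = 876
First selection ≥ 37285: 407 + ⌈(37285−407)/876⌉·876 = 407 + 43×876 = 38075
Last selection ≤ 57116: 407 + ⌊(57116−407)/876⌋·876 = 407 + 64×876 = 56471
Count = 64 − 43 + 1 = 22

22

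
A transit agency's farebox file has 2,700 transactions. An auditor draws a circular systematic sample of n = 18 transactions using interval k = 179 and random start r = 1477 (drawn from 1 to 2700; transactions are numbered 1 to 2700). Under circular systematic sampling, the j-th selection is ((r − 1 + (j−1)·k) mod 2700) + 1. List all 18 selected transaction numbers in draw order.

1477, 1656, 1835, 2014, 2193, 2372, 2551, 30, 209, 388, 567, 746, 925, 1104, 1283, 1462, 1641, 1820

Selection 1: 1477
Selection 2: 1477 + 179 = 1656
Selection 3: 1656 + 179 = 1835
Selection 4: 1835 + 179 = 2014
Selection 5: 2014 + 179 = 2193
Selection 6: 2193 + 179 = 2372
Selection 7: 2372 + 179 = 2551
Selection 8: 2551 + 179 = 2730 → 2730 − 2700 = 30
Selection 9: 30 + 179 = 209
Selection 10: 209 + 179 = 388
Selection 11: 388 + 179 = 567
Selection 12: 567 + 179 = 746
Selection 13: 746 + 179 = 925
Selection 14: 925 + 179 = 1104
Selection 15: 1104 + 179 = 1283
Selection 16: 1283 + 179 = 1462
Selection 17: 1462 + 179 = 1641
Selection 18: 1641 + 179 = 1820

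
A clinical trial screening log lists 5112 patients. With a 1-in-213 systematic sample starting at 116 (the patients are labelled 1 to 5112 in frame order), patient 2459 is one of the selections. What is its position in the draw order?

12

k = 213
position = (2459 − 116)/213 + 1 = 2343/213 + 1 = 11 + 1 = 12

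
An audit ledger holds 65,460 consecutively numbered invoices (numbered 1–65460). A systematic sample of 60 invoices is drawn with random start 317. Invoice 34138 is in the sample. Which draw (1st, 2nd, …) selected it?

k = 65460/60 = 1091
position = (34138 − 317)/1091 + 1 = 33821/1091 + 1 = 31 + 1 = 32

32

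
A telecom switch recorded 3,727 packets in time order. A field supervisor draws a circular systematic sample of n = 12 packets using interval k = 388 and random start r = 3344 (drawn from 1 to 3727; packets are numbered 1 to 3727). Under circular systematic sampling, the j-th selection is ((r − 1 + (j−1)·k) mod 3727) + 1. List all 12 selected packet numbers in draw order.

Selection 1: 3344
Selection 2: 3344 + 388 = 3732 → 3732 − 3727 = 5
Selection 3: 5 + 388 = 393
Selection 4: 393 + 388 = 781
Selection 5: 781 + 388 = 1169
Selection 6: 1169 + 388 = 1557
Selection 7: 1557 + 388 = 1945
Selection 8: 1945 + 388 = 2333
Selection 9: 2333 + 388 = 2721
Selection 10: 2721 + 388 = 3109
Selection 11: 3109 + 388 = 3497
Selection 12: 3497 + 388 = 3885 → 3885 − 3727 = 158

3344, 5, 393, 781, 1169, 1557, 1945, 2333, 2721, 3109, 3497, 158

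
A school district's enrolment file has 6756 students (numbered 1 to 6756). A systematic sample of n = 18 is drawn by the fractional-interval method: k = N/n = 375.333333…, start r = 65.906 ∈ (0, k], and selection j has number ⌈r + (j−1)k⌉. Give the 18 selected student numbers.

66, 442, 817, 1192, 1568, 1943, 2318, 2694, 3069, 3444, 3820, 4195, 4570, 4946, 5321, 5696, 6072, 6447

j=1: r + 0k = 65.906 → ⌈·⌉ = 66
j=2: r + 1k = 441.239333… → ⌈·⌉ = 442
j=3: r + 2k = 816.572666… → ⌈·⌉ = 817
j=4: r + 3k = 1191.906 → ⌈·⌉ = 1192
j=5: r + 4k = 1567.239333… → ⌈·⌉ = 1568
j=6: r + 5k = 1942.572666… → ⌈·⌉ = 1943
j=7: r + 6k = 2317.906 → ⌈·⌉ = 2318
j=8: r + 7k = 2693.239333… → ⌈·⌉ = 2694
j=9: r + 8k = 3068.572666… → ⌈·⌉ = 3069
j=10: r + 9k = 3443.906 → ⌈·⌉ = 3444
j=11: r + 10k = 3819.239333… → ⌈·⌉ = 3820
j=12: r + 11k = 4194.572666… → ⌈·⌉ = 4195
j=13: r + 12k = 4569.906 → ⌈·⌉ = 4570
j=14: r + 13k = 4945.239333… → ⌈·⌉ = 4946
j=15: r + 14k = 5320.572666… → ⌈·⌉ = 5321
j=16: r + 15k = 5695.906 → ⌈·⌉ = 5696
j=17: r + 16k = 6071.239333… → ⌈·⌉ = 6072
j=18: r + 17k = 6446.572666… → ⌈·⌉ = 6447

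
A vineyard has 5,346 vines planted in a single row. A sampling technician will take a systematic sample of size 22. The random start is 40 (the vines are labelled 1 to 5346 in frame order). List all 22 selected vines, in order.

40, 283, 526, 769, 1012, 1255, 1498, 1741, 1984, 2227, 2470, 2713, 2956, 3199, 3442, 3685, 3928, 4171, 4414, 4657, 4900, 5143

k = N/n = 5346/22 = 243
vine 1: 40
vine 2: 40 + 243 = 283
vine 3: 283 + 243 = 526
vine 4: 526 + 243 = 769
vine 5: 769 + 243 = 1012
vine 6: 1012 + 243 = 1255
vine 7: 1255 + 243 = 1498
vine 8: 1498 + 243 = 1741
vine 9: 1741 + 243 = 1984
vine 10: 1984 + 243 = 2227
vine 11: 2227 + 243 = 2470
vine 12: 2470 + 243 = 2713
vine 13: 2713 + 243 = 2956
vine 14: 2956 + 243 = 3199
vine 15: 3199 + 243 = 3442
vine 16: 3442 + 243 = 3685
vine 17: 3685 + 243 = 3928
vine 18: 3928 + 243 = 4171
vine 19: 4171 + 243 = 4414
vine 20: 4414 + 243 = 4657
vine 21: 4657 + 243 = 4900
vine 22: 4900 + 243 = 5143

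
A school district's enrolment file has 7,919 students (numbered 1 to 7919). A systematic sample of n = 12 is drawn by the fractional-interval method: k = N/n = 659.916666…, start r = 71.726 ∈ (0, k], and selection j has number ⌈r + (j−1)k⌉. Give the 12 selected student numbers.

j=1: r + 0k = 71.726 → ⌈·⌉ = 72
j=2: r + 1k = 731.642666… → ⌈·⌉ = 732
j=3: r + 2k = 1391.559333… → ⌈·⌉ = 1392
j=4: r + 3k = 2051.476 → ⌈·⌉ = 2052
j=5: r + 4k = 2711.392666… → ⌈·⌉ = 2712
j=6: r + 5k = 3371.309333… → ⌈·⌉ = 3372
j=7: r + 6k = 4031.226 → ⌈·⌉ = 4032
j=8: r + 7k = 4691.142666… → ⌈·⌉ = 4692
j=9: r + 8k = 5351.059333… → ⌈·⌉ = 5352
j=10: r + 9k = 6010.976 → ⌈·⌉ = 6011
j=11: r + 10k = 6670.892666… → ⌈·⌉ = 6671
j=12: r + 11k = 7330.809333… → ⌈·⌉ = 7331

72, 732, 1392, 2052, 2712, 3372, 4032, 4692, 5352, 6011, 6671, 7331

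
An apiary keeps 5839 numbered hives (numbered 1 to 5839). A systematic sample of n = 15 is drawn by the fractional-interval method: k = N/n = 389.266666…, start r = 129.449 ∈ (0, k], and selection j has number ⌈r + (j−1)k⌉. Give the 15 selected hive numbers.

130, 519, 908, 1298, 1687, 2076, 2466, 2855, 3244, 3633, 4023, 4412, 4801, 5190, 5580

j=1: r + 0k = 129.449 → ⌈·⌉ = 130
j=2: r + 1k = 518.715666… → ⌈·⌉ = 519
j=3: r + 2k = 907.982333… → ⌈·⌉ = 908
j=4: r + 3k = 1297.249 → ⌈·⌉ = 1298
j=5: r + 4k = 1686.515666… → ⌈·⌉ = 1687
j=6: r + 5k = 2075.782333… → ⌈·⌉ = 2076
j=7: r + 6k = 2465.049 → ⌈·⌉ = 2466
j=8: r + 7k = 2854.315666… → ⌈·⌉ = 2855
j=9: r + 8k = 3243.582333… → ⌈·⌉ = 3244
j=10: r + 9k = 3632.849 → ⌈·⌉ = 3633
j=11: r + 10k = 4022.115666… → ⌈·⌉ = 4023
j=12: r + 11k = 4411.382333… → ⌈·⌉ = 4412
j=13: r + 12k = 4800.649 → ⌈·⌉ = 4801
j=14: r + 13k = 5189.915666… → ⌈·⌉ = 5190
j=15: r + 14k = 5579.182333… → ⌈·⌉ = 5580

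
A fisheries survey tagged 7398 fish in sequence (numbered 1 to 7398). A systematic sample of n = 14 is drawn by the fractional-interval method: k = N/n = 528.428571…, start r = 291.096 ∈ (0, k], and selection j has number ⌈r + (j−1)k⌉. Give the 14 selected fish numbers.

292, 820, 1348, 1877, 2405, 2934, 3462, 3991, 4519, 5047, 5576, 6104, 6633, 7161

j=1: r + 0k = 291.096 → ⌈·⌉ = 292
j=2: r + 1k = 819.524571… → ⌈·⌉ = 820
j=3: r + 2k = 1347.953142… → ⌈·⌉ = 1348
j=4: r + 3k = 1876.381714… → ⌈·⌉ = 1877
j=5: r + 4k = 2404.810285… → ⌈·⌉ = 2405
j=6: r + 5k = 2933.238857… → ⌈·⌉ = 2934
j=7: r + 6k = 3461.667428… → ⌈·⌉ = 3462
j=8: r + 7k = 3990.096 → ⌈·⌉ = 3991
j=9: r + 8k = 4518.524571… → ⌈·⌉ = 4519
j=10: r + 9k = 5046.953142… → ⌈·⌉ = 5047
j=11: r + 10k = 5575.381714… → ⌈·⌉ = 5576
j=12: r + 11k = 6103.810285… → ⌈·⌉ = 6104
j=13: r + 12k = 6632.238857… → ⌈·⌉ = 6633
j=14: r + 13k = 7160.667428… → ⌈·⌉ = 7161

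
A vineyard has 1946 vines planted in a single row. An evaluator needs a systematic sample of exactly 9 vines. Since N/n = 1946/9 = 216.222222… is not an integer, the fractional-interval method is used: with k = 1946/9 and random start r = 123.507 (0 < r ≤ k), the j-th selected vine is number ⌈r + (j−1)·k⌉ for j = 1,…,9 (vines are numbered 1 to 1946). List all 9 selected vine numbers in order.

j=1: r + 0k = 123.507 → ⌈·⌉ = 124
j=2: r + 1k = 339.729222… → ⌈·⌉ = 340
j=3: r + 2k = 555.951444… → ⌈·⌉ = 556
j=4: r + 3k = 772.173666… → ⌈·⌉ = 773
j=5: r + 4k = 988.395888… → ⌈·⌉ = 989
j=6: r + 5k = 1204.618111… → ⌈·⌉ = 1205
j=7: r + 6k = 1420.840333… → ⌈·⌉ = 1421
j=8: r + 7k = 1637.062555… → ⌈·⌉ = 1638
j=9: r + 8k = 1853.284777… → ⌈·⌉ = 1854

124, 340, 556, 773, 989, 1205, 1421, 1638, 1854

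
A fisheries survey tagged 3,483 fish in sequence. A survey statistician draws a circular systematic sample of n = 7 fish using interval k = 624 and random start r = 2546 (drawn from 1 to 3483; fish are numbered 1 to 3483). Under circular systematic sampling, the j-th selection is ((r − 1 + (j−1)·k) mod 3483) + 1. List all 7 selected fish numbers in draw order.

2546, 3170, 311, 935, 1559, 2183, 2807

Selection 1: 2546
Selection 2: 2546 + 624 = 3170
Selection 3: 3170 + 624 = 3794 → 3794 − 3483 = 311
Selection 4: 311 + 624 = 935
Selection 5: 935 + 624 = 1559
Selection 6: 1559 + 624 = 2183
Selection 7: 2183 + 624 = 2807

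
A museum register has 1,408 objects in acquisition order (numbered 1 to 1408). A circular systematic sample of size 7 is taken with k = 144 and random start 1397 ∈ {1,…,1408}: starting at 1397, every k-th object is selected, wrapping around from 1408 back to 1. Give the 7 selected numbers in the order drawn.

1397, 133, 277, 421, 565, 709, 853

Selection 1: 1397
Selection 2: 1397 + 144 = 1541 → 1541 − 1408 = 133
Selection 3: 133 + 144 = 277
Selection 4: 277 + 144 = 421
Selection 5: 421 + 144 = 565
Selection 6: 565 + 144 = 709
Selection 7: 709 + 144 = 853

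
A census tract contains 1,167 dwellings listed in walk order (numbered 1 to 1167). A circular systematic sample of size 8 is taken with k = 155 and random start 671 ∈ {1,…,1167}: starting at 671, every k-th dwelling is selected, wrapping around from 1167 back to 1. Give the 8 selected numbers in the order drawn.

Selection 1: 671
Selection 2: 671 + 155 = 826
Selection 3: 826 + 155 = 981
Selection 4: 981 + 155 = 1136
Selection 5: 1136 + 155 = 1291 → 1291 − 1167 = 124
Selection 6: 124 + 155 = 279
Selection 7: 279 + 155 = 434
Selection 8: 434 + 155 = 589

671, 826, 981, 1136, 124, 279, 434, 589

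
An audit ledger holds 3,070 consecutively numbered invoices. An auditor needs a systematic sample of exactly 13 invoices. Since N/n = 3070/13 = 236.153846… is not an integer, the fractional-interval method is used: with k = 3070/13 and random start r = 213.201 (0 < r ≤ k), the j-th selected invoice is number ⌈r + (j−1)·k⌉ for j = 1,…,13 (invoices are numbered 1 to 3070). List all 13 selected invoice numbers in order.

214, 450, 686, 922, 1158, 1394, 1631, 1867, 2103, 2339, 2575, 2811, 3048

j=1: r + 0k = 213.201 → ⌈·⌉ = 214
j=2: r + 1k = 449.354846… → ⌈·⌉ = 450
j=3: r + 2k = 685.508692… → ⌈·⌉ = 686
j=4: r + 3k = 921.662538… → ⌈·⌉ = 922
j=5: r + 4k = 1157.816384… → ⌈·⌉ = 1158
j=6: r + 5k = 1393.970230… → ⌈·⌉ = 1394
j=7: r + 6k = 1630.124076… → ⌈·⌉ = 1631
j=8: r + 7k = 1866.277923… → ⌈·⌉ = 1867
j=9: r + 8k = 2102.431769… → ⌈·⌉ = 2103
j=10: r + 9k = 2338.585615… → ⌈·⌉ = 2339
j=11: r + 10k = 2574.739461… → ⌈·⌉ = 2575
j=12: r + 11k = 2810.893307… → ⌈·⌉ = 2811
j=13: r + 12k = 3047.047153… → ⌈·⌉ = 3048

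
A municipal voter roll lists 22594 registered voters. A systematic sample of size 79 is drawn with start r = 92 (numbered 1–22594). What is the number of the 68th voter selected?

19254

k = 22594/79 = 286
68th selection = r + (68−1)·k = 92 + 67×286 = 92 + 19162 = 19254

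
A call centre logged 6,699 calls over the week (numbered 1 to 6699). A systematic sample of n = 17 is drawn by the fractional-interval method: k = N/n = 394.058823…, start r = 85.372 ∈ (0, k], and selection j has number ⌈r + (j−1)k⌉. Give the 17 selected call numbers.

86, 480, 874, 1268, 1662, 2056, 2450, 2844, 3238, 3632, 4026, 4421, 4815, 5209, 5603, 5997, 6391

j=1: r + 0k = 85.372 → ⌈·⌉ = 86
j=2: r + 1k = 479.430823… → ⌈·⌉ = 480
j=3: r + 2k = 873.489647… → ⌈·⌉ = 874
j=4: r + 3k = 1267.548470… → ⌈·⌉ = 1268
j=5: r + 4k = 1661.607294… → ⌈·⌉ = 1662
j=6: r + 5k = 2055.666117… → ⌈·⌉ = 2056
j=7: r + 6k = 2449.724941… → ⌈·⌉ = 2450
j=8: r + 7k = 2843.783764… → ⌈·⌉ = 2844
j=9: r + 8k = 3237.842588… → ⌈·⌉ = 3238
j=10: r + 9k = 3631.901411… → ⌈·⌉ = 3632
j=11: r + 10k = 4025.960235… → ⌈·⌉ = 4026
j=12: r + 11k = 4420.019058… → ⌈·⌉ = 4421
j=13: r + 12k = 4814.077882… → ⌈·⌉ = 4815
j=14: r + 13k = 5208.136705… → ⌈·⌉ = 5209
j=15: r + 14k = 5602.195529… → ⌈·⌉ = 5603
j=16: r + 15k = 5996.254352… → ⌈·⌉ = 5997
j=17: r + 16k = 6390.313176… → ⌈·⌉ = 6391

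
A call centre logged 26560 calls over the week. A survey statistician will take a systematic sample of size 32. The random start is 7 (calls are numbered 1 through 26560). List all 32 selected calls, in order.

7, 837, 1667, 2497, 3327, 4157, 4987, 5817, 6647, 7477, 8307, 9137, 9967, 10797, 11627, 12457, 13287, 14117, 14947, 15777, 16607, 17437, 18267, 19097, 19927, 20757, 21587, 22417, 23247, 24077, 24907, 25737

k = N/n = 26560/32 = 830
call 1: 7
call 2: 7 + 830 = 837
call 3: 837 + 830 = 1667
call 4: 1667 + 830 = 2497
call 5: 2497 + 830 = 3327
call 6: 3327 + 830 = 4157
call 7: 4157 + 830 = 4987
call 8: 4987 + 830 = 5817
call 9: 5817 + 830 = 6647
call 10: 6647 + 830 = 7477
call 11: 7477 + 830 = 8307
call 12: 8307 + 830 = 9137
call 13: 9137 + 830 = 9967
call 14: 9967 + 830 = 10797
call 15: 10797 + 830 = 11627
call 16: 11627 + 830 = 12457
call 17: 12457 + 830 = 13287
call 18: 13287 + 830 = 14117
call 19: 14117 + 830 = 14947
call 20: 14947 + 830 = 15777
call 21: 15777 + 830 = 16607
call 22: 16607 + 830 = 17437
call 23: 17437 + 830 = 18267
call 24: 18267 + 830 = 19097
call 25: 19097 + 830 = 19927
call 26: 19927 + 830 = 20757
call 27: 20757 + 830 = 21587
call 28: 21587 + 830 = 22417
call 29: 22417 + 830 = 23247
call 30: 23247 + 830 = 24077
call 31: 24077 + 830 = 24907
call 32: 24907 + 830 = 25737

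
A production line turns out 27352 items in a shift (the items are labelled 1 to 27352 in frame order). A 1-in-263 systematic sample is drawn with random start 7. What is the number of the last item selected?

27096

k = 263
104th selection = r + (104−1)·k = 7 + 103×263 = 7 + 27089 = 27096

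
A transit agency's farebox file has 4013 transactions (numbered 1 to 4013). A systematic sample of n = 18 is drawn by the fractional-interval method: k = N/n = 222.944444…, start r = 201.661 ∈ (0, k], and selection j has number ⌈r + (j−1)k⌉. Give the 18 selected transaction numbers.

202, 425, 648, 871, 1094, 1317, 1540, 1763, 1986, 2209, 2432, 2655, 2877, 3100, 3323, 3546, 3769, 3992

j=1: r + 0k = 201.661 → ⌈·⌉ = 202
j=2: r + 1k = 424.605444… → ⌈·⌉ = 425
j=3: r + 2k = 647.549888… → ⌈·⌉ = 648
j=4: r + 3k = 870.494333… → ⌈·⌉ = 871
j=5: r + 4k = 1093.438777… → ⌈·⌉ = 1094
j=6: r + 5k = 1316.383222… → ⌈·⌉ = 1317
j=7: r + 6k = 1539.327666… → ⌈·⌉ = 1540
j=8: r + 7k = 1762.272111… → ⌈·⌉ = 1763
j=9: r + 8k = 1985.216555… → ⌈·⌉ = 1986
j=10: r + 9k = 2208.161 → ⌈·⌉ = 2209
j=11: r + 10k = 2431.105444… → ⌈·⌉ = 2432
j=12: r + 11k = 2654.049888… → ⌈·⌉ = 2655
j=13: r + 12k = 2876.994333… → ⌈·⌉ = 2877
j=14: r + 13k = 3099.938777… → ⌈·⌉ = 3100
j=15: r + 14k = 3322.883222… → ⌈·⌉ = 3323
j=16: r + 15k = 3545.827666… → ⌈·⌉ = 3546
j=17: r + 16k = 3768.772111… → ⌈·⌉ = 3769
j=18: r + 17k = 3991.716555… → ⌈·⌉ = 3992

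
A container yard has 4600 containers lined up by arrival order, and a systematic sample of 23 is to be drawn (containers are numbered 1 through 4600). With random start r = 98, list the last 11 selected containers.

2498, 2698, 2898, 3098, 3298, 3498, 3698, 3898, 4098, 4298, 4498

k = N/n = 4600/23 = 200
13th selection = 98 + 12×200 = 2498
14th: 2498 + 200 = 2698
15th: 2698 + 200 = 2898
16th: 2898 + 200 = 3098
17th: 3098 + 200 = 3298
18th: 3298 + 200 = 3498
19th: 3498 + 200 = 3698
20th: 3698 + 200 = 3898
21st: 3898 + 200 = 4098
22nd: 4098 + 200 = 4298
23rd: 4298 + 200 = 4498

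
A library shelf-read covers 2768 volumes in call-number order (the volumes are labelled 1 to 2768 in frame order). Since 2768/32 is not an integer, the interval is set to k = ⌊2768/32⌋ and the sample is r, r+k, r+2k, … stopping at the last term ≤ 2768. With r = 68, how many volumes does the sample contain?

32

k = ⌊2768/32⌋ = 86
Achieved size = ⌊(2768 − 68)/86⌋ + 1 = ⌊2700/86⌋ + 1 = 31 + 1 = 32
(last selection: 68 + 31×86 = 2734 ≤ 2768; next would be 2820 > 2768)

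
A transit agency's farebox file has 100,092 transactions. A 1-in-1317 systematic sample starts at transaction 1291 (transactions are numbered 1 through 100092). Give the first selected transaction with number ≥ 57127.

57922

k = 1317
Steps past start: ⌈(57127 − 1291)/1317⌉ = ⌈55836/1317⌉ = 43
Selected transaction: 1291 + 43×1317 = 57922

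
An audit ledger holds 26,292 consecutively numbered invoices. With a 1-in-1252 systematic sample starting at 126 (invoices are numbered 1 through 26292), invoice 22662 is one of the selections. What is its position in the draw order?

19

k = 1252
position = (22662 − 126)/1252 + 1 = 22536/1252 + 1 = 18 + 1 = 19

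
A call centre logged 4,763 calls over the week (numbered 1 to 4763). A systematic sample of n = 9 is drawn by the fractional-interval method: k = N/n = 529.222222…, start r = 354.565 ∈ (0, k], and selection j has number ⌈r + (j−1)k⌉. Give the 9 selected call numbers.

j=1: r + 0k = 354.565 → ⌈·⌉ = 355
j=2: r + 1k = 883.787222… → ⌈·⌉ = 884
j=3: r + 2k = 1413.009444… → ⌈·⌉ = 1414
j=4: r + 3k = 1942.231666… → ⌈·⌉ = 1943
j=5: r + 4k = 2471.453888… → ⌈·⌉ = 2472
j=6: r + 5k = 3000.676111… → ⌈·⌉ = 3001
j=7: r + 6k = 3529.898333… → ⌈·⌉ = 3530
j=8: r + 7k = 4059.120555… → ⌈·⌉ = 4060
j=9: r + 8k = 4588.342777… → ⌈·⌉ = 4589

355, 884, 1414, 1943, 2472, 3001, 3530, 4060, 4589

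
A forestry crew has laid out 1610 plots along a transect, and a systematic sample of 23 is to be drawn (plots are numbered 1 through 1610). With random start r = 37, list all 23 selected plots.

k = N/n = 1610/23 = 70
plot 1: 37
plot 2: 37 + 70 = 107
plot 3: 107 + 70 = 177
plot 4: 177 + 70 = 247
plot 5: 247 + 70 = 317
plot 6: 317 + 70 = 387
plot 7: 387 + 70 = 457
plot 8: 457 + 70 = 527
plot 9: 527 + 70 = 597
plot 10: 597 + 70 = 667
plot 11: 667 + 70 = 737
plot 12: 737 + 70 = 807
plot 13: 807 + 70 = 877
plot 14: 877 + 70 = 947
plot 15: 947 + 70 = 1017
plot 16: 1017 + 70 = 1087
plot 17: 1087 + 70 = 1157
plot 18: 1157 + 70 = 1227
plot 19: 1227 + 70 = 1297
plot 20: 1297 + 70 = 1367
plot 21: 1367 + 70 = 1437
plot 22: 1437 + 70 = 1507
plot 23: 1507 + 70 = 1577

37, 107, 177, 247, 317, 387, 457, 527, 597, 667, 737, 807, 877, 947, 1017, 1087, 1157, 1227, 1297, 1367, 1437, 1507, 1577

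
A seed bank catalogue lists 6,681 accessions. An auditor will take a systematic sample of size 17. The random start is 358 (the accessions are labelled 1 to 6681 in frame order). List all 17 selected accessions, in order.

358, 751, 1144, 1537, 1930, 2323, 2716, 3109, 3502, 3895, 4288, 4681, 5074, 5467, 5860, 6253, 6646

k = N/n = 6681/17 = 393
accession 1: 358
accession 2: 358 + 393 = 751
accession 3: 751 + 393 = 1144
accession 4: 1144 + 393 = 1537
accession 5: 1537 + 393 = 1930
accession 6: 1930 + 393 = 2323
accession 7: 2323 + 393 = 2716
accession 8: 2716 + 393 = 3109
accession 9: 3109 + 393 = 3502
accession 10: 3502 + 393 = 3895
accession 11: 3895 + 393 = 4288
accession 12: 4288 + 393 = 4681
accession 13: 4681 + 393 = 5074
accession 14: 5074 + 393 = 5467
accession 15: 5467 + 393 = 5860
accession 16: 5860 + 393 = 6253
accession 17: 6253 + 393 = 6646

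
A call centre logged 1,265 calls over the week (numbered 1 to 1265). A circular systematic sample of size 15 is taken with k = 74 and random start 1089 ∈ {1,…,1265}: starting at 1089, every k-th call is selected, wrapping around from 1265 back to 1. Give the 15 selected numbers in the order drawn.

Selection 1: 1089
Selection 2: 1089 + 74 = 1163
Selection 3: 1163 + 74 = 1237
Selection 4: 1237 + 74 = 1311 → 1311 − 1265 = 46
Selection 5: 46 + 74 = 120
Selection 6: 120 + 74 = 194
Selection 7: 194 + 74 = 268
Selection 8: 268 + 74 = 342
Selection 9: 342 + 74 = 416
Selection 10: 416 + 74 = 490
Selection 11: 490 + 74 = 564
Selection 12: 564 + 74 = 638
Selection 13: 638 + 74 = 712
Selection 14: 712 + 74 = 786
Selection 15: 786 + 74 = 860

1089, 1163, 1237, 46, 120, 194, 268, 342, 416, 490, 564, 638, 712, 786, 860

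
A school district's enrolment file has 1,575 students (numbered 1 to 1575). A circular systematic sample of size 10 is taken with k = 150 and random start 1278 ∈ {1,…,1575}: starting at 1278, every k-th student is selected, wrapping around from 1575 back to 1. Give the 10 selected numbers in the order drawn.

Selection 1: 1278
Selection 2: 1278 + 150 = 1428
Selection 3: 1428 + 150 = 1578 → 1578 − 1575 = 3
Selection 4: 3 + 150 = 153
Selection 5: 153 + 150 = 303
Selection 6: 303 + 150 = 453
Selection 7: 453 + 150 = 603
Selection 8: 603 + 150 = 753
Selection 9: 753 + 150 = 903
Selection 10: 903 + 150 = 1053

1278, 1428, 3, 153, 303, 453, 603, 753, 903, 1053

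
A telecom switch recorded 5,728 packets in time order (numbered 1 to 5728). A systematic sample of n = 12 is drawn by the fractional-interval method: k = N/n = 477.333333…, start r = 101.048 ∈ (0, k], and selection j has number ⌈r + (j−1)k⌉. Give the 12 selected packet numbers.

j=1: r + 0k = 101.048 → ⌈·⌉ = 102
j=2: r + 1k = 578.381333… → ⌈·⌉ = 579
j=3: r + 2k = 1055.714666… → ⌈·⌉ = 1056
j=4: r + 3k = 1533.048 → ⌈·⌉ = 1534
j=5: r + 4k = 2010.381333… → ⌈·⌉ = 2011
j=6: r + 5k = 2487.714666… → ⌈·⌉ = 2488
j=7: r + 6k = 2965.048 → ⌈·⌉ = 2966
j=8: r + 7k = 3442.381333… → ⌈·⌉ = 3443
j=9: r + 8k = 3919.714666… → ⌈·⌉ = 3920
j=10: r + 9k = 4397.048 → ⌈·⌉ = 4398
j=11: r + 10k = 4874.381333… → ⌈·⌉ = 4875
j=12: r + 11k = 5351.714666… → ⌈·⌉ = 5352

102, 579, 1056, 1534, 2011, 2488, 2966, 3443, 3920, 4398, 4875, 5352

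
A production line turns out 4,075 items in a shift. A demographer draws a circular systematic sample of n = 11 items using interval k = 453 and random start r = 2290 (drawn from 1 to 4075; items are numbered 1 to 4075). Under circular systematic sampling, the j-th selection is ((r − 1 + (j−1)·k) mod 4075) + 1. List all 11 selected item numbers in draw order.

2290, 2743, 3196, 3649, 27, 480, 933, 1386, 1839, 2292, 2745

Selection 1: 2290
Selection 2: 2290 + 453 = 2743
Selection 3: 2743 + 453 = 3196
Selection 4: 3196 + 453 = 3649
Selection 5: 3649 + 453 = 4102 → 4102 − 4075 = 27
Selection 6: 27 + 453 = 480
Selection 7: 480 + 453 = 933
Selection 8: 933 + 453 = 1386
Selection 9: 1386 + 453 = 1839
Selection 10: 1839 + 453 = 2292
Selection 11: 2292 + 453 = 2745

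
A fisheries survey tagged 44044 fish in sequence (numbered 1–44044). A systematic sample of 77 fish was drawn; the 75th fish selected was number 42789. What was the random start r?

k = 44044/77 = 572
r = 42789 − (75−1)×572 = 42789 − 42328 = 461

461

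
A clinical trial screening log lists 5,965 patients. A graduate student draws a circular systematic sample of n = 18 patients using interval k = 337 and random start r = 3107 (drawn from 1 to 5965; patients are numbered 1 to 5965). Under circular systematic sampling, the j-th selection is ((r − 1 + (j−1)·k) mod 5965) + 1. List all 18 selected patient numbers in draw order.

Selection 1: 3107
Selection 2: 3107 + 337 = 3444
Selection 3: 3444 + 337 = 3781
Selection 4: 3781 + 337 = 4118
Selection 5: 4118 + 337 = 4455
Selection 6: 4455 + 337 = 4792
Selection 7: 4792 + 337 = 5129
Selection 8: 5129 + 337 = 5466
Selection 9: 5466 + 337 = 5803
Selection 10: 5803 + 337 = 6140 → 6140 − 5965 = 175
Selection 11: 175 + 337 = 512
Selection 12: 512 + 337 = 849
Selection 13: 849 + 337 = 1186
Selection 14: 1186 + 337 = 1523
Selection 15: 1523 + 337 = 1860
Selection 16: 1860 + 337 = 2197
Selection 17: 2197 + 337 = 2534
Selection 18: 2534 + 337 = 2871

3107, 3444, 3781, 4118, 4455, 4792, 5129, 5466, 5803, 175, 512, 849, 1186, 1523, 1860, 2197, 2534, 2871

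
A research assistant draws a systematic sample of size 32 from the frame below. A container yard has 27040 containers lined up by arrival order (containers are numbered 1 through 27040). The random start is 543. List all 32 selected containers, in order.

k = N/n = 27040/32 = 845
container 1: 543
container 2: 543 + 845 = 1388
container 3: 1388 + 845 = 2233
container 4: 2233 + 845 = 3078
container 5: 3078 + 845 = 3923
container 6: 3923 + 845 = 4768
container 7: 4768 + 845 = 5613
container 8: 5613 + 845 = 6458
container 9: 6458 + 845 = 7303
container 10: 7303 + 845 = 8148
container 11: 8148 + 845 = 8993
container 12: 8993 + 845 = 9838
container 13: 9838 + 845 = 10683
container 14: 10683 + 845 = 11528
container 15: 11528 + 845 = 12373
container 16: 12373 + 845 = 13218
container 17: 13218 + 845 = 14063
container 18: 14063 + 845 = 14908
container 19: 14908 + 845 = 15753
container 20: 15753 + 845 = 16598
container 21: 16598 + 845 = 17443
container 22: 17443 + 845 = 18288
container 23: 18288 + 845 = 19133
container 24: 19133 + 845 = 19978
container 25: 19978 + 845 = 20823
container 26: 20823 + 845 = 21668
container 27: 21668 + 845 = 22513
container 28: 22513 + 845 = 23358
container 29: 23358 + 845 = 24203
container 30: 24203 + 845 = 25048
container 31: 25048 + 845 = 25893
container 32: 25893 + 845 = 26738

543, 1388, 2233, 3078, 3923, 4768, 5613, 6458, 7303, 8148, 8993, 9838, 10683, 11528, 12373, 13218, 14063, 14908, 15753, 16598, 17443, 18288, 19133, 19978, 20823, 21668, 22513, 23358, 24203, 25048, 25893, 26738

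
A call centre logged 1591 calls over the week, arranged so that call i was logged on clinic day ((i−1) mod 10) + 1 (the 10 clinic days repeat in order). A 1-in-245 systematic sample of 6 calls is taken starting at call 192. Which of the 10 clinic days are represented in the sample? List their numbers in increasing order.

2, 7

Consecutive selections differ by k = 245, so their clinic day numbers differ by 245 mod 10 = 5.
gcd(245, 10) = 5, so the sample visits 10/5 = 2 distinct residues mod 10.
Start 192 is clinic day 2; the clinic days hit are 2, 7.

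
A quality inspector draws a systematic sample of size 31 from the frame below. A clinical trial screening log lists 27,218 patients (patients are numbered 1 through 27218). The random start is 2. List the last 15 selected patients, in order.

14050, 14928, 15806, 16684, 17562, 18440, 19318, 20196, 21074, 21952, 22830, 23708, 24586, 25464, 26342

k = N/n = 27218/31 = 878
17th selection = 2 + 16×878 = 14050
18th: 14050 + 878 = 14928
19th: 14928 + 878 = 15806
20th: 15806 + 878 = 16684
21st: 16684 + 878 = 17562
22nd: 17562 + 878 = 18440
23rd: 18440 + 878 = 19318
24th: 19318 + 878 = 20196
25th: 20196 + 878 = 21074
26th: 21074 + 878 = 21952
27th: 21952 + 878 = 22830
28th: 22830 + 878 = 23708
29th: 23708 + 878 = 24586
30th: 24586 + 878 = 25464
31st: 25464 + 878 = 26342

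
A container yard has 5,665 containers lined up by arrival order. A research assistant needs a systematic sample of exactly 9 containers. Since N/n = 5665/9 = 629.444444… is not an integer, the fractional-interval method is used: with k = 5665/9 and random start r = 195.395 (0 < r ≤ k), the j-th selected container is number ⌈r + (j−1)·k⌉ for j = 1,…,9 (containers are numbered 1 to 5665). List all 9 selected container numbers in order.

196, 825, 1455, 2084, 2714, 3343, 3973, 4602, 5231

j=1: r + 0k = 195.395 → ⌈·⌉ = 196
j=2: r + 1k = 824.839444… → ⌈·⌉ = 825
j=3: r + 2k = 1454.283888… → ⌈·⌉ = 1455
j=4: r + 3k = 2083.728333… → ⌈·⌉ = 2084
j=5: r + 4k = 2713.172777… → ⌈·⌉ = 2714
j=6: r + 5k = 3342.617222… → ⌈·⌉ = 3343
j=7: r + 6k = 3972.061666… → ⌈·⌉ = 3973
j=8: r + 7k = 4601.506111… → ⌈·⌉ = 4602
j=9: r + 8k = 5230.950555… → ⌈·⌉ = 5231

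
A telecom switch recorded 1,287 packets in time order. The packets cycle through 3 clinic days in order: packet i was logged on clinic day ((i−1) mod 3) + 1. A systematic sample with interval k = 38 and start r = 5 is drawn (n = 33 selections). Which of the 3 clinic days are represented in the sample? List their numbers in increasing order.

Consecutive selections differ by k = 38, so their clinic day numbers differ by 38 mod 3 = 2.
gcd(38, 3) = 1, so the sample visits 3/1 = 3 distinct residues mod 3.
Start 5 is clinic day 2; the clinic days hit are 1, 2, 3.

1, 2, 3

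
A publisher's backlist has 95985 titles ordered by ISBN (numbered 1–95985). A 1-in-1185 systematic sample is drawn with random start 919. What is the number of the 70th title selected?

k = 1185
70th selection = r + (70−1)·k = 919 + 69×1185 = 919 + 81765 = 82684

82684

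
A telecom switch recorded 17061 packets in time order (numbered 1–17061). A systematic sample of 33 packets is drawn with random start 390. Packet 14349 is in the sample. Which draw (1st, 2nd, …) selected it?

28

k = 17061/33 = 517
position = (14349 − 390)/517 + 1 = 13959/517 + 1 = 27 + 1 = 28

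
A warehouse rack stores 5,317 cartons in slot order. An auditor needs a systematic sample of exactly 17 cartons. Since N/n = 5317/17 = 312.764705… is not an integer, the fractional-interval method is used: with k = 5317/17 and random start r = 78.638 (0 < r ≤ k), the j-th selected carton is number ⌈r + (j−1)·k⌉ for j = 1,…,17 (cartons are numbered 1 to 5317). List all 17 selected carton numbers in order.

79, 392, 705, 1017, 1330, 1643, 1956, 2268, 2581, 2894, 3207, 3520, 3832, 4145, 4458, 4771, 5083

j=1: r + 0k = 78.638 → ⌈·⌉ = 79
j=2: r + 1k = 391.402705… → ⌈·⌉ = 392
j=3: r + 2k = 704.167411… → ⌈·⌉ = 705
j=4: r + 3k = 1016.932117… → ⌈·⌉ = 1017
j=5: r + 4k = 1329.696823… → ⌈·⌉ = 1330
j=6: r + 5k = 1642.461529… → ⌈·⌉ = 1643
j=7: r + 6k = 1955.226235… → ⌈·⌉ = 1956
j=8: r + 7k = 2267.990941… → ⌈·⌉ = 2268
j=9: r + 8k = 2580.755647… → ⌈·⌉ = 2581
j=10: r + 9k = 2893.520352… → ⌈·⌉ = 2894
j=11: r + 10k = 3206.285058… → ⌈·⌉ = 3207
j=12: r + 11k = 3519.049764… → ⌈·⌉ = 3520
j=13: r + 12k = 3831.814470… → ⌈·⌉ = 3832
j=14: r + 13k = 4144.579176… → ⌈·⌉ = 4145
j=15: r + 14k = 4457.343882… → ⌈·⌉ = 4458
j=16: r + 15k = 4770.108588… → ⌈·⌉ = 4771
j=17: r + 16k = 5082.873294… → ⌈·⌉ = 5083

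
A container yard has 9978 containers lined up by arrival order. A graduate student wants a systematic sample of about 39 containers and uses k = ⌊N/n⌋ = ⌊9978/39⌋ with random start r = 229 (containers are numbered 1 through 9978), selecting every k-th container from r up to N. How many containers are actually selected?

k = ⌊9978/39⌋ = 255
Achieved size = ⌊(9978 − 229)/255⌋ + 1 = ⌊9749/255⌋ + 1 = 38 + 1 = 39
(last selection: 229 + 38×255 = 9919 ≤ 9978; next would be 10174 > 9978)

39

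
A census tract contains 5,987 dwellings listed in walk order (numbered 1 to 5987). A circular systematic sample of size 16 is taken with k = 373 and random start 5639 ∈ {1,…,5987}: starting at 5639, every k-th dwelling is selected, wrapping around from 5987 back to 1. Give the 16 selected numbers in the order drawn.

Selection 1: 5639
Selection 2: 5639 + 373 = 6012 → 6012 − 5987 = 25
Selection 3: 25 + 373 = 398
Selection 4: 398 + 373 = 771
Selection 5: 771 + 373 = 1144
Selection 6: 1144 + 373 = 1517
Selection 7: 1517 + 373 = 1890
Selection 8: 1890 + 373 = 2263
Selection 9: 2263 + 373 = 2636
Selection 10: 2636 + 373 = 3009
Selection 11: 3009 + 373 = 3382
Selection 12: 3382 + 373 = 3755
Selection 13: 3755 + 373 = 4128
Selection 14: 4128 + 373 = 4501
Selection 15: 4501 + 373 = 4874
Selection 16: 4874 + 373 = 5247

5639, 25, 398, 771, 1144, 1517, 1890, 2263, 2636, 3009, 3382, 3755, 4128, 4501, 4874, 5247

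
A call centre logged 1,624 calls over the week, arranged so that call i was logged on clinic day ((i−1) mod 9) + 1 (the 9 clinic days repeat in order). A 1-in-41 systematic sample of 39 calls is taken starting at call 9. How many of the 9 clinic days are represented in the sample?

Consecutive selections differ by k = 41, so their clinic day numbers differ by 41 mod 9 = 5.
gcd(41, 9) = 1, so the sample visits 9/1 = 9 distinct residues mod 9.
Start 9 is clinic day 9; the clinic days hit are 1, 2, 3, 4, 5, 6, 7, 8, 9.

9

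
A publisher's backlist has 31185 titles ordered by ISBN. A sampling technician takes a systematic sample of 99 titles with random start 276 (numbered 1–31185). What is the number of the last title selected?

k = 31185/99 = 315
99th selection = r + (99−1)·k = 276 + 98×315 = 276 + 30870 = 31146

31146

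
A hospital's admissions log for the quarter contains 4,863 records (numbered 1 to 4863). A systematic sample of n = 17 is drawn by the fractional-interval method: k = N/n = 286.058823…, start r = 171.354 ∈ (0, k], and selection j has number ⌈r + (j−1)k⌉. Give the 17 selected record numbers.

j=1: r + 0k = 171.354 → ⌈·⌉ = 172
j=2: r + 1k = 457.412823… → ⌈·⌉ = 458
j=3: r + 2k = 743.471647… → ⌈·⌉ = 744
j=4: r + 3k = 1029.530470… → ⌈·⌉ = 1030
j=5: r + 4k = 1315.589294… → ⌈·⌉ = 1316
j=6: r + 5k = 1601.648117… → ⌈·⌉ = 1602
j=7: r + 6k = 1887.706941… → ⌈·⌉ = 1888
j=8: r + 7k = 2173.765764… → ⌈·⌉ = 2174
j=9: r + 8k = 2459.824588… → ⌈·⌉ = 2460
j=10: r + 9k = 2745.883411… → ⌈·⌉ = 2746
j=11: r + 10k = 3031.942235… → ⌈·⌉ = 3032
j=12: r + 11k = 3318.001058… → ⌈·⌉ = 3319
j=13: r + 12k = 3604.059882… → ⌈·⌉ = 3605
j=14: r + 13k = 3890.118705… → ⌈·⌉ = 3891
j=15: r + 14k = 4176.177529… → ⌈·⌉ = 4177
j=16: r + 15k = 4462.236352… → ⌈·⌉ = 4463
j=17: r + 16k = 4748.295176… → ⌈·⌉ = 4749

172, 458, 744, 1030, 1316, 1602, 1888, 2174, 2460, 2746, 3032, 3319, 3605, 3891, 4177, 4463, 4749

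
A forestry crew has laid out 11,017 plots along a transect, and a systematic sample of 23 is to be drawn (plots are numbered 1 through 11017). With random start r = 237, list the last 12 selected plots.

5506, 5985, 6464, 6943, 7422, 7901, 8380, 8859, 9338, 9817, 10296, 10775

k = N/n = 11017/23 = 479
12th selection = 237 + 11×479 = 5506
13th: 5506 + 479 = 5985
14th: 5985 + 479 = 6464
15th: 6464 + 479 = 6943
16th: 6943 + 479 = 7422
17th: 7422 + 479 = 7901
18th: 7901 + 479 = 8380
19th: 8380 + 479 = 8859
20th: 8859 + 479 = 9338
21st: 9338 + 479 = 9817
22nd: 9817 + 479 = 10296
23rd: 10296 + 479 = 10775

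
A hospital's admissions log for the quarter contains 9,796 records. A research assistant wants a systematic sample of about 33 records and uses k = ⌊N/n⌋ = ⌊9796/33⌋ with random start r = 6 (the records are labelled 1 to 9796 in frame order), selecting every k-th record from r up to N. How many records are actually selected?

k = ⌊9796/33⌋ = 296
Achieved size = ⌊(9796 − 6)/296⌋ + 1 = ⌊9790/296⌋ + 1 = 33 + 1 = 34
(last selection: 6 + 33×296 = 9774 ≤ 9796; next would be 10070 > 9796)

34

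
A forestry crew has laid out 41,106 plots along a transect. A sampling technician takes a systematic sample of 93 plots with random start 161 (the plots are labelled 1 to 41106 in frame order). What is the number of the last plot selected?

k = 41106/93 = 442
93rd selection = r + (93−1)·k = 161 + 92×442 = 161 + 40664 = 40825

40825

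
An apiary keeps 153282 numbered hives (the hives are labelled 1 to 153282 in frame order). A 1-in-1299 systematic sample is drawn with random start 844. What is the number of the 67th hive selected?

86578

k = 1299
67th selection = r + (67−1)·k = 844 + 66×1299 = 844 + 85734 = 86578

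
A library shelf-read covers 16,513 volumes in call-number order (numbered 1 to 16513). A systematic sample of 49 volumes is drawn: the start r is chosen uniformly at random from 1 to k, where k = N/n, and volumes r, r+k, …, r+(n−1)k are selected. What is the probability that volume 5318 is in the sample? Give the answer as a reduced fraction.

1/337

k = 16513/49 = 337.
Volume 5318 is selected iff r ≡ 5318 (mod 337); exactly one such r in {1,…,337}.
Inclusion probability = 1/337.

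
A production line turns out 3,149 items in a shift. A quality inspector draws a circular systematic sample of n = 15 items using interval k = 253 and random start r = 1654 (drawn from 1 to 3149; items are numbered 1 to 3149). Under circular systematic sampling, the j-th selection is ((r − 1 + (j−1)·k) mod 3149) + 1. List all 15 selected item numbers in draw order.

Selection 1: 1654
Selection 2: 1654 + 253 = 1907
Selection 3: 1907 + 253 = 2160
Selection 4: 2160 + 253 = 2413
Selection 5: 2413 + 253 = 2666
Selection 6: 2666 + 253 = 2919
Selection 7: 2919 + 253 = 3172 → 3172 − 3149 = 23
Selection 8: 23 + 253 = 276
Selection 9: 276 + 253 = 529
Selection 10: 529 + 253 = 782
Selection 11: 782 + 253 = 1035
Selection 12: 1035 + 253 = 1288
Selection 13: 1288 + 253 = 1541
Selection 14: 1541 + 253 = 1794
Selection 15: 1794 + 253 = 2047

1654, 1907, 2160, 2413, 2666, 2919, 23, 276, 529, 782, 1035, 1288, 1541, 1794, 2047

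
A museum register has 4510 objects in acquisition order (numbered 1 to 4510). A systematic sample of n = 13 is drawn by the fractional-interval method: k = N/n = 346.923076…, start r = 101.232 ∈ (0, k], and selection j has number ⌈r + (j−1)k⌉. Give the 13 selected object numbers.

j=1: r + 0k = 101.232 → ⌈·⌉ = 102
j=2: r + 1k = 448.155076… → ⌈·⌉ = 449
j=3: r + 2k = 795.078153… → ⌈·⌉ = 796
j=4: r + 3k = 1142.001230… → ⌈·⌉ = 1143
j=5: r + 4k = 1488.924307… → ⌈·⌉ = 1489
j=6: r + 5k = 1835.847384… → ⌈·⌉ = 1836
j=7: r + 6k = 2182.770461… → ⌈·⌉ = 2183
j=8: r + 7k = 2529.693538… → ⌈·⌉ = 2530
j=9: r + 8k = 2876.616615… → ⌈·⌉ = 2877
j=10: r + 9k = 3223.539692… → ⌈·⌉ = 3224
j=11: r + 10k = 3570.462769… → ⌈·⌉ = 3571
j=12: r + 11k = 3917.385846… → ⌈·⌉ = 3918
j=13: r + 12k = 4264.308923… → ⌈·⌉ = 4265

102, 449, 796, 1143, 1489, 1836, 2183, 2530, 2877, 3224, 3571, 3918, 4265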